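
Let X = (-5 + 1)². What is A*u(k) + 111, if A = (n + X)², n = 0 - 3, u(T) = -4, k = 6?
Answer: -565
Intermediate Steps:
n = -3
X = 16 (X = (-4)² = 16)
A = 169 (A = (-3 + 16)² = 13² = 169)
A*u(k) + 111 = 169*(-4) + 111 = -676 + 111 = -565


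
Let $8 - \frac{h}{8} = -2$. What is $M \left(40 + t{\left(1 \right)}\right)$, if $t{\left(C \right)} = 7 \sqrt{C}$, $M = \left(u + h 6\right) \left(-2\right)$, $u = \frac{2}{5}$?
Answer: $- \frac{225788}{5} \approx -45158.0$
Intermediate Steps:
$h = 80$ ($h = 64 - -16 = 64 + 16 = 80$)
$u = \frac{2}{5}$ ($u = 2 \cdot \frac{1}{5} = \frac{2}{5} \approx 0.4$)
$M = - \frac{4804}{5}$ ($M = \left(\frac{2}{5} + 80 \cdot 6\right) \left(-2\right) = \left(\frac{2}{5} + 480\right) \left(-2\right) = \frac{2402}{5} \left(-2\right) = - \frac{4804}{5} \approx -960.8$)
$M \left(40 + t{\left(1 \right)}\right) = - \frac{4804 \left(40 + 7 \sqrt{1}\right)}{5} = - \frac{4804 \left(40 + 7 \cdot 1\right)}{5} = - \frac{4804 \left(40 + 7\right)}{5} = \left(- \frac{4804}{5}\right) 47 = - \frac{225788}{5}$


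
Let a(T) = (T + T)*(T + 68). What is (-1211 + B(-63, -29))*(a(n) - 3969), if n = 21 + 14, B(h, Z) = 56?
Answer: -3743355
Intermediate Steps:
n = 35
a(T) = 2*T*(68 + T) (a(T) = (2*T)*(68 + T) = 2*T*(68 + T))
(-1211 + B(-63, -29))*(a(n) - 3969) = (-1211 + 56)*(2*35*(68 + 35) - 3969) = -1155*(2*35*103 - 3969) = -1155*(7210 - 3969) = -1155*3241 = -3743355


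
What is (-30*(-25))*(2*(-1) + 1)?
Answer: -750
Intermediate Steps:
(-30*(-25))*(2*(-1) + 1) = 750*(-2 + 1) = 750*(-1) = -750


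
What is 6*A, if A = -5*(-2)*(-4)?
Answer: -240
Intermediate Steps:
A = -40 (A = 10*(-4) = -40)
6*A = 6*(-40) = -240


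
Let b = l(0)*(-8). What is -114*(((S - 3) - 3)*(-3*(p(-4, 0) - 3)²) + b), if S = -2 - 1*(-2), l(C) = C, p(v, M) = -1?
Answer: -32832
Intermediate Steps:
S = 0 (S = -2 + 2 = 0)
b = 0 (b = 0*(-8) = 0)
-114*(((S - 3) - 3)*(-3*(p(-4, 0) - 3)²) + b) = -114*(((0 - 3) - 3)*(-3*(-1 - 3)²) + 0) = -114*((-3 - 3)*(-3*(-4)²) + 0) = -114*(-(-18)*16 + 0) = -114*(-6*(-48) + 0) = -114*(288 + 0) = -114*288 = -32832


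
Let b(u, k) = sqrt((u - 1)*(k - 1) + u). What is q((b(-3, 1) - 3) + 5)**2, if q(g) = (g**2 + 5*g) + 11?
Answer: 241 + 396*I*sqrt(3) ≈ 241.0 + 685.89*I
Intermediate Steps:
b(u, k) = sqrt(u + (-1 + k)*(-1 + u)) (b(u, k) = sqrt((-1 + u)*(-1 + k) + u) = sqrt((-1 + k)*(-1 + u) + u) = sqrt(u + (-1 + k)*(-1 + u)))
q(g) = 11 + g**2 + 5*g
q((b(-3, 1) - 3) + 5)**2 = (11 + ((sqrt(1 - 1*1 + 1*(-3)) - 3) + 5)**2 + 5*((sqrt(1 - 1*1 + 1*(-3)) - 3) + 5))**2 = (11 + ((sqrt(1 - 1 - 3) - 3) + 5)**2 + 5*((sqrt(1 - 1 - 3) - 3) + 5))**2 = (11 + ((sqrt(-3) - 3) + 5)**2 + 5*((sqrt(-3) - 3) + 5))**2 = (11 + ((I*sqrt(3) - 3) + 5)**2 + 5*((I*sqrt(3) - 3) + 5))**2 = (11 + ((-3 + I*sqrt(3)) + 5)**2 + 5*((-3 + I*sqrt(3)) + 5))**2 = (11 + (2 + I*sqrt(3))**2 + 5*(2 + I*sqrt(3)))**2 = (11 + (2 + I*sqrt(3))**2 + (10 + 5*I*sqrt(3)))**2 = (21 + (2 + I*sqrt(3))**2 + 5*I*sqrt(3))**2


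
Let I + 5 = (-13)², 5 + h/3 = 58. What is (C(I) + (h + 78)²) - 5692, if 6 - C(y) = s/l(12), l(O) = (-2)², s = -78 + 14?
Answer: 50499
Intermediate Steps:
h = 159 (h = -15 + 3*58 = -15 + 174 = 159)
s = -64
l(O) = 4
I = 164 (I = -5 + (-13)² = -5 + 169 = 164)
C(y) = 22 (C(y) = 6 - (-64)/4 = 6 - 1*(-16) = 6 + 16 = 22)
(C(I) + (h + 78)²) - 5692 = (22 + (159 + 78)²) - 5692 = (22 + 237²) - 5692 = (22 + 56169) - 5692 = 56191 - 5692 = 50499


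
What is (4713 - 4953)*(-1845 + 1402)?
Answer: 106320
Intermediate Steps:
(4713 - 4953)*(-1845 + 1402) = -240*(-443) = 106320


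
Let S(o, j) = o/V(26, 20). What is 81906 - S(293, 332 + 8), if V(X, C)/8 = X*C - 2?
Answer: 339418171/4144 ≈ 81906.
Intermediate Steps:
V(X, C) = -16 + 8*C*X (V(X, C) = 8*(X*C - 2) = 8*(C*X - 2) = 8*(-2 + C*X) = -16 + 8*C*X)
S(o, j) = o/4144 (S(o, j) = o/(-16 + 8*20*26) = o/(-16 + 4160) = o/4144)
81906 - S(293, 332 + 8) = 81906 - 293/4144 = 339418171/4144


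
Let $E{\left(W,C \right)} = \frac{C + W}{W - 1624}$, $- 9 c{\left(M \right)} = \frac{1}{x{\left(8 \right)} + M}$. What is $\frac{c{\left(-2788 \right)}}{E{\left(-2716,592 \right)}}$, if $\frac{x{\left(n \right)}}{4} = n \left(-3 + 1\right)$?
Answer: $\frac{35}{439668} \approx 7.9605 \cdot 10^{-5}$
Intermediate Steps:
$x{\left(n \right)} = - 8 n$ ($x{\left(n \right)} = 4 n \left(-3 + 1\right) = 4 n \left(-2\right) = 4 \left(- 2 n\right) = - 8 n$)
$c{\left(M \right)} = - \frac{1}{9 \left(-64 + M\right)}$ ($c{\left(M \right)} = - \frac{1}{9 \left(\left(-8\right) 8 + M\right)} = - \frac{1}{9 \left(-64 + M\right)}$)
$E{\left(W,C \right)} = \frac{C + W}{-1624 + W}$
$\frac{c{\left(-2788 \right)}}{E{\left(-2716,592 \right)}} = \frac{\left(-1\right) \frac{1}{-576 + 9 \left(-2788\right)}}{\frac{1}{-1624 - 2716} \left(592 - 2716\right)} = \frac{\left(-1\right) \frac{1}{-576 - 25092}}{\frac{1}{-4340} \left(-2124\right)} = \frac{\left(-1\right) \frac{1}{-25668}}{\left(- \frac{1}{4340}\right) \left(-2124\right)} = \frac{\left(-1\right) \left(- \frac{1}{25668}\right)}{\frac{531}{1085}} = \frac{1}{25668} \cdot \frac{1085}{531} = \frac{35}{439668}$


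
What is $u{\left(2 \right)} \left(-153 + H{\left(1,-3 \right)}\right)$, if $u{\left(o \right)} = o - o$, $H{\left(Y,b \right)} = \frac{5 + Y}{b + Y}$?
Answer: $0$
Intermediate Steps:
$H{\left(Y,b \right)} = \frac{5 + Y}{Y + b}$
$u{\left(o \right)} = 0$
$u{\left(2 \right)} \left(-153 + H{\left(1,-3 \right)}\right) = 0 \left(-153 + \frac{5 + 1}{1 - 3}\right) = 0 \left(-153 + \frac{1}{-2} \cdot 6\right) = 0 \left(-153 - 3\right) = 0 \left(-156\right) = 0$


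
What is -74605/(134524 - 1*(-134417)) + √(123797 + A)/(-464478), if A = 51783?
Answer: -74605/268941 - √43895/232239 ≈ -0.27831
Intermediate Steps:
-74605/(134524 - 1*(-134417)) + √(123797 + A)/(-464478) = -74605/(134524 - 1*(-134417)) + √(123797 + 51783)/(-464478) = -74605/(134524 + 134417) + √175580*(-1/464478) = -74605/268941 + (2*√43895)*(-1/464478) = -74605*1/268941 - √43895/232239 = -74605/268941 - √43895/232239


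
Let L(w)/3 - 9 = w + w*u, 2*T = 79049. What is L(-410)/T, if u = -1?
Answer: 54/79049 ≈ 0.00068312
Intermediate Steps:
T = 79049/2 (T = (½)*79049 = 79049/2 ≈ 39525.)
L(w) = 27 (L(w) = 27 + 3*(w + w*(-1)) = 27 + 3*(w - w) = 27 + 3*0 = 27 + 0 = 27)
L(-410)/T = 27/(79049/2) = 27*(2/79049) = 54/79049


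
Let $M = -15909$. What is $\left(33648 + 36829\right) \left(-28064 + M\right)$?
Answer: $-3099085121$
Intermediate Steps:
$\left(33648 + 36829\right) \left(-28064 + M\right) = \left(33648 + 36829\right) \left(-28064 - 15909\right) = 70477 \left(-43973\right) = -3099085121$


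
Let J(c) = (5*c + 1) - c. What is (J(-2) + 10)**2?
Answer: 9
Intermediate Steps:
J(c) = 1 + 4*c (J(c) = (1 + 5*c) - c = 1 + 4*c)
(J(-2) + 10)**2 = ((1 + 4*(-2)) + 10)**2 = ((1 - 8) + 10)**2 = (-7 + 10)**2 = 3**2 = 9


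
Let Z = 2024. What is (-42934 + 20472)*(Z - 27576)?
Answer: 573949024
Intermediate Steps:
(-42934 + 20472)*(Z - 27576) = (-42934 + 20472)*(2024 - 27576) = -22462*(-25552) = 573949024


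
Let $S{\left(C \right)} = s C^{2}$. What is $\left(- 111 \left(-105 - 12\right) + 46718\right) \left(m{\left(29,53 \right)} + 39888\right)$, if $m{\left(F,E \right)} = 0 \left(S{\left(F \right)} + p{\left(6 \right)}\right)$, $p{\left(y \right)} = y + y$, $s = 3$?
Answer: $2381513040$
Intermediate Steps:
$p{\left(y \right)} = 2 y$
$S{\left(C \right)} = 3 C^{2}$
$m{\left(F,E \right)} = 0$ ($m{\left(F,E \right)} = 0 \left(3 F^{2} + 2 \cdot 6\right) = 0 \left(3 F^{2} + 12\right) = 0 \left(12 + 3 F^{2}\right) = 0$)
$\left(- 111 \left(-105 - 12\right) + 46718\right) \left(m{\left(29,53 \right)} + 39888\right) = \left(- 111 \left(-105 - 12\right) + 46718\right) \left(0 + 39888\right) = \left(\left(-111\right) \left(-117\right) + 46718\right) 39888 = \left(12987 + 46718\right) 39888 = 59705 \cdot 39888 = 2381513040$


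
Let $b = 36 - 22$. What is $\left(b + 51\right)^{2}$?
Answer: $4225$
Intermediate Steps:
$b = 14$ ($b = 36 - 22 = 14$)
$\left(b + 51\right)^{2} = \left(14 + 51\right)^{2} = 65^{2} = 4225$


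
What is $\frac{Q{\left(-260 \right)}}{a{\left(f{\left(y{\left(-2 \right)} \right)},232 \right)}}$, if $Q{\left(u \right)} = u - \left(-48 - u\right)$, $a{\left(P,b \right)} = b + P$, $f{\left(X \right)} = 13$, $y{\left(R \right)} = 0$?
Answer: $- \frac{472}{245} \approx -1.9265$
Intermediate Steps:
$a{\left(P,b \right)} = P + b$
$Q{\left(u \right)} = 48 + 2 u$ ($Q{\left(u \right)} = u + \left(48 + u\right) = 48 + 2 u$)
$\frac{Q{\left(-260 \right)}}{a{\left(f{\left(y{\left(-2 \right)} \right)},232 \right)}} = \frac{48 + 2 \left(-260\right)}{13 + 232} = \frac{48 - 520}{245} = \left(-472\right) \frac{1}{245} = - \frac{472}{245}$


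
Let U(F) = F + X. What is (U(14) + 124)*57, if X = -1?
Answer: 7809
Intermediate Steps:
U(F) = -1 + F (U(F) = F - 1 = -1 + F)
(U(14) + 124)*57 = ((-1 + 14) + 124)*57 = (13 + 124)*57 = 137*57 = 7809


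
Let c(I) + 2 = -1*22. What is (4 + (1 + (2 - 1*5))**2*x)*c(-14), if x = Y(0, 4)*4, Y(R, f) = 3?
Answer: -1248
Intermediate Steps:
c(I) = -24 (c(I) = -2 - 1*22 = -2 - 22 = -24)
x = 12 (x = 3*4 = 12)
(4 + (1 + (2 - 1*5))**2*x)*c(-14) = (4 + (1 + (2 - 1*5))**2*12)*(-24) = (4 + (1 + (2 - 5))**2*12)*(-24) = (4 + (1 - 3)**2*12)*(-24) = (4 + (-2)**2*12)*(-24) = (4 + 4*12)*(-24) = (4 + 48)*(-24) = 52*(-24) = -1248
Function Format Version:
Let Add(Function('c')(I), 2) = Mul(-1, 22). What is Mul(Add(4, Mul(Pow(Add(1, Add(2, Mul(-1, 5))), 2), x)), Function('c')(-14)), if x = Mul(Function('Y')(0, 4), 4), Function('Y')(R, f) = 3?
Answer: -1248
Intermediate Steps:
Function('c')(I) = -24 (Function('c')(I) = Add(-2, Mul(-1, 22)) = Add(-2, -22) = -24)
x = 12 (x = Mul(3, 4) = 12)
Mul(Add(4, Mul(Pow(Add(1, Add(2, Mul(-1, 5))), 2), x)), Function('c')(-14)) = Mul(Add(4, Mul(Pow(Add(1, Add(2, Mul(-1, 5))), 2), 12)), -24) = Mul(Add(4, Mul(Pow(Add(1, Add(2, -5)), 2), 12)), -24) = Mul(Add(4, Mul(Pow(Add(1, -3), 2), 12)), -24) = Mul(Add(4, Mul(Pow(-2, 2), 12)), -24) = Mul(Add(4, Mul(4, 12)), -24) = Mul(Add(4, 48), -24) = Mul(52, -24) = -1248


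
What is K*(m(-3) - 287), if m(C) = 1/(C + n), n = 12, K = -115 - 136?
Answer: 648082/9 ≈ 72009.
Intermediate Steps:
K = -251
m(C) = 1/(12 + C) (m(C) = 1/(C + 12) = 1/(12 + C))
K*(m(-3) - 287) = -251*(1/(12 - 3) - 287) = -251*(1/9 - 287) = -251*(-2582/9) = 648082/9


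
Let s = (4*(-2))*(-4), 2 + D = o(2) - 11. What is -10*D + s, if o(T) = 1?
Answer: 152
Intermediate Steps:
D = -12 (D = -2 + (1 - 11) = -2 - 10 = -12)
s = 32 (s = -8*(-4) = 32)
-10*D + s = -10*(-12) + 32 = 120 + 32 = 152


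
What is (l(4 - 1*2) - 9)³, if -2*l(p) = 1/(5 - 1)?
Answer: -389017/512 ≈ -759.80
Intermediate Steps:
l(p) = -⅛ (l(p) = -1/(2*(5 - 1)) = -½/4 = -½*¼ = -⅛)
(l(4 - 1*2) - 9)³ = (-⅛ - 9)³ = (-73/8)³ = -389017/512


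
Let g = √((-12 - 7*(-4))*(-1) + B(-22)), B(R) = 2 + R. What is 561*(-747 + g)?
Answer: -419067 + 3366*I ≈ -4.1907e+5 + 3366.0*I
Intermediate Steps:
g = 6*I (g = √((-12 - 7*(-4))*(-1) + (2 - 22)) = √((-12 + 28)*(-1) - 20) = √(16*(-1) - 20) = √(-16 - 20) = √(-36) = 6*I ≈ 6.0*I)
561*(-747 + g) = 561*(-747 + 6*I) = -419067 + 3366*I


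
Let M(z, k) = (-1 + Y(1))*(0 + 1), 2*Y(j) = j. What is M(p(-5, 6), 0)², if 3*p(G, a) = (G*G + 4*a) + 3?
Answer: ¼ ≈ 0.25000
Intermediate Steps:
Y(j) = j/2
p(G, a) = 1 + G²/3 + 4*a/3 (p(G, a) = ((G*G + 4*a) + 3)/3 = ((G² + 4*a) + 3)/3 = (3 + G² + 4*a)/3 = 1 + G²/3 + 4*a/3)
M(z, k) = -½ (M(z, k) = (-1 + (½)*1)*(0 + 1) = (-1 + ½)*1 = -½*1 = -½)
M(p(-5, 6), 0)² = (-½)² = ¼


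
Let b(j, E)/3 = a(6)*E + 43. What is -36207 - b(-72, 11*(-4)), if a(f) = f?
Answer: -35544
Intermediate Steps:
b(j, E) = 129 + 18*E (b(j, E) = 3*(6*E + 43) = 3*(43 + 6*E) = 129 + 18*E)
-36207 - b(-72, 11*(-4)) = -36207 - (129 + 18*(11*(-4))) = -36207 - (129 + 18*(-44)) = -36207 - (129 - 792) = -36207 - 1*(-663) = -36207 + 663 = -35544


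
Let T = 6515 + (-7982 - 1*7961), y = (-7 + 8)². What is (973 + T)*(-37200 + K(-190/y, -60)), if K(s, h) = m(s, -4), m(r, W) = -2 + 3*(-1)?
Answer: 314568275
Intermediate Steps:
y = 1 (y = 1² = 1)
m(r, W) = -5 (m(r, W) = -2 - 3 = -5)
K(s, h) = -5
T = -9428 (T = 6515 + (-7982 - 7961) = 6515 - 15943 = -9428)
(973 + T)*(-37200 + K(-190/y, -60)) = (973 - 9428)*(-37200 - 5) = -8455*(-37205) = 314568275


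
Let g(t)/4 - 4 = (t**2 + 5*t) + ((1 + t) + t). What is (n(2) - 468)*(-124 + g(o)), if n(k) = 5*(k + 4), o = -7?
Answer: 45552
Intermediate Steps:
g(t) = 20 + 4*t**2 + 28*t (g(t) = 16 + 4*((t**2 + 5*t) + ((1 + t) + t)) = 16 + 4*((t**2 + 5*t) + (1 + 2*t)) = 16 + 4*(1 + t**2 + 7*t) = 16 + (4 + 4*t**2 + 28*t) = 20 + 4*t**2 + 28*t)
n(k) = 20 + 5*k (n(k) = 5*(4 + k) = 20 + 5*k)
(n(2) - 468)*(-124 + g(o)) = ((20 + 5*2) - 468)*(-124 + (20 + 4*(-7)**2 + 28*(-7))) = ((20 + 10) - 468)*(-124 + (20 + 4*49 - 196)) = (30 - 468)*(-124 + (20 + 196 - 196)) = -438*(-124 + 20) = -438*(-104) = 45552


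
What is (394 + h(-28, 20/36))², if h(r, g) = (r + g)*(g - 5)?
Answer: 1746738436/6561 ≈ 2.6623e+5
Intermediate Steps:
h(r, g) = (-5 + g)*(g + r) (h(r, g) = (g + r)*(-5 + g) = (-5 + g)*(g + r))
(394 + h(-28, 20/36))² = (394 + ((20/36)² - 100/36 - 5*(-28) + (20/36)*(-28)))² = (394 + ((20*(1/36))² - 100/36 + 140 + (20*(1/36))*(-28)))² = (394 + ((5/9)² - 5*5/9 + 140 + (5/9)*(-28)))² = (394 + (25/81 - 25/9 + 140 - 140/9))² = (394 + 9880/81)² = (41794/81)² = 1746738436/6561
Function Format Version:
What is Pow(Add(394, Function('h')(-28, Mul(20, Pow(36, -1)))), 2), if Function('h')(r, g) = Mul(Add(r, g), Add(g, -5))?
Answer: Rational(1746738436, 6561) ≈ 2.6623e+5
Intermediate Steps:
Function('h')(r, g) = Mul(Add(-5, g), Add(g, r)) (Function('h')(r, g) = Mul(Add(g, r), Add(-5, g)) = Mul(Add(-5, g), Add(g, r)))
Pow(Add(394, Function('h')(-28, Mul(20, Pow(36, -1)))), 2) = Pow(Add(394, Add(Pow(Mul(20, Pow(36, -1)), 2), Mul(-5, Mul(20, Pow(36, -1))), Mul(-5, -28), Mul(Mul(20, Pow(36, -1)), -28))), 2) = Pow(Add(394, Add(Pow(Mul(20, Rational(1, 36)), 2), Mul(-5, Mul(20, Rational(1, 36))), 140, Mul(Mul(20, Rational(1, 36)), -28))), 2) = Pow(Add(394, Add(Pow(Rational(5, 9), 2), Mul(-5, Rational(5, 9)), 140, Mul(Rational(5, 9), -28))), 2) = Pow(Add(394, Add(Rational(25, 81), Rational(-25, 9), 140, Rational(-140, 9))), 2) = Pow(Add(394, Rational(9880, 81)), 2) = Pow(Rational(41794, 81), 2) = Rational(1746738436, 6561)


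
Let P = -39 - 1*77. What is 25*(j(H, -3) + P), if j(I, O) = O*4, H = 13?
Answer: -3200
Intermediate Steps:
j(I, O) = 4*O
P = -116 (P = -39 - 77 = -116)
25*(j(H, -3) + P) = 25*(4*(-3) - 116) = 25*(-12 - 116) = 25*(-128) = -3200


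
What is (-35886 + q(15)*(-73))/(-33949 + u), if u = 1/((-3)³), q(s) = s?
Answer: 998487/916624 ≈ 1.0893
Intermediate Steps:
u = -1/27 (u = 1/(-27) = -1/27 ≈ -0.037037)
(-35886 + q(15)*(-73))/(-33949 + u) = (-35886 + 15*(-73))/(-33949 - 1/27) = (-35886 - 1095)/(-916624/27) = -36981*(-27/916624) = 998487/916624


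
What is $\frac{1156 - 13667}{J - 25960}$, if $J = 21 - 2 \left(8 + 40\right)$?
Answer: $\frac{12511}{26035} \approx 0.48055$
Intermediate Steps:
$J = -75$ ($J = 21 - 96 = -75$)
$\frac{1156 - 13667}{J - 25960} = \frac{1156 - 13667}{-75 - 25960} = - \frac{12511}{-26035} = \left(-12511\right) \left(- \frac{1}{26035}\right) = \frac{12511}{26035}$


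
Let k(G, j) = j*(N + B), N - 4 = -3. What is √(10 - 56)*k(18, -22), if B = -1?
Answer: 0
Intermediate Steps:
N = 1 (N = 4 - 3 = 1)
k(G, j) = 0 (k(G, j) = j*(1 - 1) = j*0 = 0)
√(10 - 56)*k(18, -22) = √(10 - 56)*0 = √(-46)*0 = (I*√46)*0 = 0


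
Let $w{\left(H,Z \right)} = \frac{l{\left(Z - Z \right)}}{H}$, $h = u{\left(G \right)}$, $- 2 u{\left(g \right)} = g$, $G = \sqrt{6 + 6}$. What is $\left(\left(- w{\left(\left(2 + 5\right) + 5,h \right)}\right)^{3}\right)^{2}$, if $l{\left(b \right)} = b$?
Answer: $0$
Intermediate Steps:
$G = 2 \sqrt{3}$ ($G = \sqrt{12} = 2 \sqrt{3} \approx 3.4641$)
$u{\left(g \right)} = - \frac{g}{2}$
$h = - \sqrt{3}$ ($h = - \frac{2 \sqrt{3}}{2} = - \sqrt{3} \approx -1.732$)
$w{\left(H,Z \right)} = 0$ ($w{\left(H,Z \right)} = \frac{Z - Z}{H} = \frac{0}{H} = 0$)
$\left(\left(- w{\left(\left(2 + 5\right) + 5,h \right)}\right)^{3}\right)^{2} = \left(\left(\left(-1\right) 0\right)^{3}\right)^{2} = \left(0^{3}\right)^{2} = 0^{2} = 0$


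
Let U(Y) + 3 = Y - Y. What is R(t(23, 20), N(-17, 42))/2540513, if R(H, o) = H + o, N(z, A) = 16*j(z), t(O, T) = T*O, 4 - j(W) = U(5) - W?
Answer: 300/2540513 ≈ 0.00011809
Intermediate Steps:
U(Y) = -3 (U(Y) = -3 + (Y - Y) = -3 + 0 = -3)
j(W) = 7 + W (j(W) = 4 - (-3 - W) = 4 + (3 + W) = 7 + W)
t(O, T) = O*T
N(z, A) = 112 + 16*z (N(z, A) = 16*(7 + z) = 112 + 16*z)
R(t(23, 20), N(-17, 42))/2540513 = (23*20 + (112 + 16*(-17)))/2540513 = (460 + (112 - 272))*(1/2540513) = (460 - 160)*(1/2540513) = 300*(1/2540513) = 300/2540513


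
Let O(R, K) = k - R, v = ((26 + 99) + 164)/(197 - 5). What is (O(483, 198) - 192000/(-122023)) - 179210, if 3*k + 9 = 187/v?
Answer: -372670596944/2074391 ≈ -1.7965e+5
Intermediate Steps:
v = 289/192 (v = (125 + 164)/192 = 289*(1/192) = 289/192 ≈ 1.5052)
k = 653/17 (k = -3 + (187/(289/192))/3 = -3 + (187*(192/289))/3 = -3 + (⅓)*(2112/17) = -3 + 704/17 = 653/17 ≈ 38.412)
O(R, K) = 653/17 - R
(O(483, 198) - 192000/(-122023)) - 179210 = ((653/17 - 1*483) - 192000/(-122023)) - 179210 = ((653/17 - 483) - 192000*(-1/122023)) - 179210 = (-7558/17 + 192000/122023) - 179210 = -918985834/2074391 - 179210 = -372670596944/2074391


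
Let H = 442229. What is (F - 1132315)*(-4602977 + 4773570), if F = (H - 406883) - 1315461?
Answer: -411543670990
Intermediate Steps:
F = -1280115 (F = (442229 - 406883) - 1315461 = 35346 - 1315461 = -1280115)
(F - 1132315)*(-4602977 + 4773570) = (-1280115 - 1132315)*(-4602977 + 4773570) = -2412430*170593 = -411543670990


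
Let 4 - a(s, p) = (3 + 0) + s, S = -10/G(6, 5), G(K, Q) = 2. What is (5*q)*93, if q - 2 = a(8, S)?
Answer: -2325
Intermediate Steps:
S = -5 (S = -10/2 = -10*1/2 = -5)
a(s, p) = 1 - s (a(s, p) = 4 - ((3 + 0) + s) = 4 - (3 + s) = 4 + (-3 - s) = 1 - s)
q = -5 (q = 2 + (1 - 1*8) = 2 + (1 - 8) = 2 - 7 = -5)
(5*q)*93 = (5*(-5))*93 = -25*93 = -2325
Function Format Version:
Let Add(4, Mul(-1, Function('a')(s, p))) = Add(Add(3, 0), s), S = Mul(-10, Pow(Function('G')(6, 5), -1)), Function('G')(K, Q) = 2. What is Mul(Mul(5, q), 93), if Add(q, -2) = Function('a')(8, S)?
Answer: -2325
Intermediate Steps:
S = -5 (S = Mul(-10, Pow(2, -1)) = Mul(-10, Rational(1, 2)) = -5)
Function('a')(s, p) = Add(1, Mul(-1, s)) (Function('a')(s, p) = Add(4, Mul(-1, Add(Add(3, 0), s))) = Add(4, Mul(-1, Add(3, s))) = Add(4, Add(-3, Mul(-1, s))) = Add(1, Mul(-1, s)))
q = -5 (q = Add(2, Add(1, Mul(-1, 8))) = Add(2, Add(1, -8)) = Add(2, -7) = -5)
Mul(Mul(5, q), 93) = Mul(Mul(5, -5), 93) = Mul(-25, 93) = -2325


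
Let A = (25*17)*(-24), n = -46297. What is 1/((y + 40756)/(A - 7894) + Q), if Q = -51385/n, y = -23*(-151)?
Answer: -837697918/1117909823 ≈ -0.74934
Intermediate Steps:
y = 3473
A = -10200 (A = 425*(-24) = -10200)
Q = 51385/46297 (Q = -51385/(-46297) = -51385*(-1)/46297 = -1*(-51385/46297) = 51385/46297 ≈ 1.1099)
1/((y + 40756)/(A - 7894) + Q) = 1/((3473 + 40756)/(-10200 - 7894) + 51385/46297) = 1/(44229/(-18094) + 51385/46297) = 1/(44229*(-1/18094) + 51385/46297) = 1/(-44229/18094 + 51385/46297) = 1/(-1117909823/837697918) = -837697918/1117909823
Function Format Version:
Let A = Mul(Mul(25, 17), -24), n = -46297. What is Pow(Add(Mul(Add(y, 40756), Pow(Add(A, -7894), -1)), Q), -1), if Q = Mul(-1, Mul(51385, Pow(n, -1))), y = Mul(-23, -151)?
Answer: Rational(-837697918, 1117909823) ≈ -0.74934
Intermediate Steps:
y = 3473
A = -10200 (A = Mul(425, -24) = -10200)
Q = Rational(51385, 46297) (Q = Mul(-1, Mul(51385, Pow(-46297, -1))) = Mul(-1, Mul(51385, Rational(-1, 46297))) = Mul(-1, Rational(-51385, 46297)) = Rational(51385, 46297) ≈ 1.1099)
Pow(Add(Mul(Add(y, 40756), Pow(Add(A, -7894), -1)), Q), -1) = Pow(Add(Mul(Add(3473, 40756), Pow(Add(-10200, -7894), -1)), Rational(51385, 46297)), -1) = Pow(Add(Mul(44229, Pow(-18094, -1)), Rational(51385, 46297)), -1) = Pow(Add(Mul(44229, Rational(-1, 18094)), Rational(51385, 46297)), -1) = Pow(Add(Rational(-44229, 18094), Rational(51385, 46297)), -1) = Pow(Rational(-1117909823, 837697918), -1) = Rational(-837697918, 1117909823)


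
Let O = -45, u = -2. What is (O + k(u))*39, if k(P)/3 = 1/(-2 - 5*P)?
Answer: -13923/8 ≈ -1740.4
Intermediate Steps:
k(P) = 3/(-2 - 5*P)
(O + k(u))*39 = (-45 - 3/(2 + 5*(-2)))*39 = (-45 - 3/(2 - 10))*39 = (-45 - 3/(-8))*39 = (-45 - 3*(-⅛))*39 = (-45 + 3/8)*39 = -357/8*39 = -13923/8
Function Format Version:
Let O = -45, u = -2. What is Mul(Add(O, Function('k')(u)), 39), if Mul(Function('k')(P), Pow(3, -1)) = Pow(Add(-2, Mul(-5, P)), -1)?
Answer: Rational(-13923, 8) ≈ -1740.4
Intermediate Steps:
Function('k')(P) = Mul(3, Pow(Add(-2, Mul(-5, P)), -1))
Mul(Add(O, Function('k')(u)), 39) = Mul(Add(-45, Mul(-3, Pow(Add(2, Mul(5, -2)), -1))), 39) = Mul(Add(-45, Mul(-3, Pow(Add(2, -10), -1))), 39) = Mul(Add(-45, Mul(-3, Pow(-8, -1))), 39) = Mul(Add(-45, Mul(-3, Rational(-1, 8))), 39) = Mul(Add(-45, Rational(3, 8)), 39) = Mul(Rational(-357, 8), 39) = Rational(-13923, 8)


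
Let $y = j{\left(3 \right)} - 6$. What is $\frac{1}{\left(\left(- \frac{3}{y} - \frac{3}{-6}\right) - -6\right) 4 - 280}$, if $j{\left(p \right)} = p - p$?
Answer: $- \frac{1}{252} \approx -0.0039683$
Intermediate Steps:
$j{\left(p \right)} = 0$
$y = -6$ ($y = 0 - 6 = -6$)
$\frac{1}{\left(\left(- \frac{3}{y} - \frac{3}{-6}\right) - -6\right) 4 - 280} = \frac{1}{\left(\left(- \frac{3}{-6} - \frac{3}{-6}\right) - -6\right) 4 - 280} = \frac{1}{\left(\left(\left(-3\right) \left(- \frac{1}{6}\right) - - \frac{1}{2}\right) - -6\right) 4 - 280} = \frac{1}{\left(\left(\frac{1}{2} + \frac{1}{2}\right) + \left(-3 + 9\right)\right) 4 - 280} = \frac{1}{\left(1 + 6\right) 4 - 280} = \frac{1}{7 \cdot 4 - 280} = \frac{1}{28 - 280} = \frac{1}{-252} = - \frac{1}{252}$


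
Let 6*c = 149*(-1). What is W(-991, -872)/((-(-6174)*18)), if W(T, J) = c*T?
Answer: 147659/666792 ≈ 0.22145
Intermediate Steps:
c = -149/6 (c = (149*(-1))/6 = (⅙)*(-149) = -149/6 ≈ -24.833)
W(T, J) = -149*T/6
W(-991, -872)/((-(-6174)*18)) = (-149/6*(-991))/((-(-6174)*18)) = 147659/(6*((-6*(-18522)))) = (147659/6)/111132 = (147659/6)*(1/111132) = 147659/666792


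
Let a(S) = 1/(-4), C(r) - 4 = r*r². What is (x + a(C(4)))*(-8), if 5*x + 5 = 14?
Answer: -62/5 ≈ -12.400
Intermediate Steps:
x = 9/5 (x = -1 + (⅕)*14 = -1 + 14/5 = 9/5 ≈ 1.8000)
C(r) = 4 + r³ (C(r) = 4 + r*r² = 4 + r³)
a(S) = -¼
(x + a(C(4)))*(-8) = (9/5 - ¼)*(-8) = (31/20)*(-8) = -62/5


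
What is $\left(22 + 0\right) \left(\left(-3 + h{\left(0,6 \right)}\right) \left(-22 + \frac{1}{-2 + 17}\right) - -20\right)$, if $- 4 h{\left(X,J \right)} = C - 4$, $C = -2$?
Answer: $\frac{5819}{5} \approx 1163.8$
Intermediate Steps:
$h{\left(X,J \right)} = \frac{3}{2}$ ($h{\left(X,J \right)} = - \frac{-2 - 4}{4} = \left(- \frac{1}{4}\right) \left(-6\right) = \frac{3}{2}$)
$\left(22 + 0\right) \left(\left(-3 + h{\left(0,6 \right)}\right) \left(-22 + \frac{1}{-2 + 17}\right) - -20\right) = \left(22 + 0\right) \left(\left(-3 + \frac{3}{2}\right) \left(-22 + \frac{1}{-2 + 17}\right) - -20\right) = 22 \left(- \frac{3 \left(-22 + \frac{1}{15}\right)}{2} + \left(-5 + 25\right)\right) = 22 \left(- \frac{3 \left(-22 + \frac{1}{15}\right)}{2} + 20\right) = 22 \left(\left(- \frac{3}{2}\right) \left(- \frac{329}{15}\right) + 20\right) = 22 \left(\frac{329}{10} + 20\right) = 22 \cdot \frac{529}{10} = \frac{5819}{5}$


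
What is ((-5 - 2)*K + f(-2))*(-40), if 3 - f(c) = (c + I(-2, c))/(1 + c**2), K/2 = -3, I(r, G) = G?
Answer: -1832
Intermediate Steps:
K = -6 (K = 2*(-3) = -6)
f(c) = 3 - 2*c/(1 + c**2) (f(c) = 3 - (c + c)/(1 + c**2) = 3 - 2*c/(1 + c**2))
((-5 - 2)*K + f(-2))*(-40) = ((-5 - 2)*(-6) + (3 - 2*(-2) + 3*(-2)**2)/(1 + (-2)**2))*(-40) = (-7*(-6) + (3 + 4 + 3*4)/(1 + 4))*(-40) = (42 + (3 + 4 + 12)/5)*(-40) = (42 + (1/5)*19)*(-40) = (42 + 19/5)*(-40) = (229/5)*(-40) = -1832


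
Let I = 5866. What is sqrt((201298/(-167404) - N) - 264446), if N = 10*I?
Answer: I*sqrt(2263697074843822)/83702 ≈ 568.42*I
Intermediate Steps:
N = 58660 (N = 10*5866 = 58660)
sqrt((201298/(-167404) - N) - 264446) = sqrt((201298/(-167404) - 1*58660) - 264446) = sqrt((201298*(-1/167404) - 58660) - 264446) = sqrt((-100649/83702 - 58660) - 264446) = sqrt(-4910059969/83702 - 264446) = sqrt(-27044719061/83702) = I*sqrt(2263697074843822)/83702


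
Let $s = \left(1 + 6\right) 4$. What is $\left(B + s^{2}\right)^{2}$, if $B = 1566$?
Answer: $5522500$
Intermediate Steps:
$s = 28$ ($s = 7 \cdot 4 = 28$)
$\left(B + s^{2}\right)^{2} = \left(1566 + 28^{2}\right)^{2} = \left(1566 + 784\right)^{2} = 2350^{2} = 5522500$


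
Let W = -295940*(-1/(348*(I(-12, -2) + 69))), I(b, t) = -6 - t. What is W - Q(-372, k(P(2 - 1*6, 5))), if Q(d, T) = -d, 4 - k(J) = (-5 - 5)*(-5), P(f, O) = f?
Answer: -405935/1131 ≈ -358.92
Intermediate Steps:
k(J) = -46 (k(J) = 4 - (-5 - 5)*(-5) = 4 - (-10)*(-5) = 4 - 1*50 = 4 - 50 = -46)
W = 14797/1131 (W = -295940*(-1/(348*((-6 - 1*(-2)) + 69))) = -295940*(-1/(348*((-6 + 2) + 69))) = -295940*(-1/(348*(-4 + 69))) = -295940/((-348*65)) = -295940/(-22620) = -295940*(-1/22620) = 14797/1131 ≈ 13.083)
W - Q(-372, k(P(2 - 1*6, 5))) = 14797/1131 - (-1)*(-372) = 14797/1131 - 1*372 = 14797/1131 - 372 = -405935/1131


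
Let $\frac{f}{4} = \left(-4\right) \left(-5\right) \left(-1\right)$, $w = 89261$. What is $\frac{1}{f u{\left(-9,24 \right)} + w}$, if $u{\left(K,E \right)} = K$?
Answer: $\frac{1}{89981} \approx 1.1113 \cdot 10^{-5}$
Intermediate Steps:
$f = -80$ ($f = 4 \left(-4\right) \left(-5\right) \left(-1\right) = 4 \cdot 20 \left(-1\right) = 4 \left(-20\right) = -80$)
$\frac{1}{f u{\left(-9,24 \right)} + w} = \frac{1}{\left(-80\right) \left(-9\right) + 89261} = \frac{1}{720 + 89261} = \frac{1}{89981}$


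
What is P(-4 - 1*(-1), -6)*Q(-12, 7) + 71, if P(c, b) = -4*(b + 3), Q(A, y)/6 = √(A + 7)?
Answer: 71 + 72*I*√5 ≈ 71.0 + 161.0*I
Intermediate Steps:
Q(A, y) = 6*√(7 + A) (Q(A, y) = 6*√(A + 7) = 6*√(7 + A))
P(c, b) = -12 - 4*b (P(c, b) = -4*(3 + b) = -12 - 4*b)
P(-4 - 1*(-1), -6)*Q(-12, 7) + 71 = (-12 - 4*(-6))*(6*√(7 - 12)) + 71 = (-12 + 24)*(6*√(-5)) + 71 = 12*(6*(I*√5)) + 71 = 12*(6*I*√5) + 71 = 72*I*√5 + 71 = 71 + 72*I*√5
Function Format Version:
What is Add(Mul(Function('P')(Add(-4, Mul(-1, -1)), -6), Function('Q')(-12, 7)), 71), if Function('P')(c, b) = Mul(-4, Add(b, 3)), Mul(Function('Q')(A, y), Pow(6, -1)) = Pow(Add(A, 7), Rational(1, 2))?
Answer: Add(71, Mul(72, I, Pow(5, Rational(1, 2)))) ≈ Add(71.000, Mul(161.00, I))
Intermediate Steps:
Function('Q')(A, y) = Mul(6, Pow(Add(7, A), Rational(1, 2))) (Function('Q')(A, y) = Mul(6, Pow(Add(A, 7), Rational(1, 2))) = Mul(6, Pow(Add(7, A), Rational(1, 2))))
Function('P')(c, b) = Add(-12, Mul(-4, b)) (Function('P')(c, b) = Mul(-4, Add(3, b)) = Add(-12, Mul(-4, b)))
Add(Mul(Function('P')(Add(-4, Mul(-1, -1)), -6), Function('Q')(-12, 7)), 71) = Add(Mul(Add(-12, Mul(-4, -6)), Mul(6, Pow(Add(7, -12), Rational(1, 2)))), 71) = Add(Mul(Add(-12, 24), Mul(6, Pow(-5, Rational(1, 2)))), 71) = Add(Mul(12, Mul(6, Mul(I, Pow(5, Rational(1, 2))))), 71) = Add(Mul(12, Mul(6, I, Pow(5, Rational(1, 2)))), 71) = Add(Mul(72, I, Pow(5, Rational(1, 2))), 71) = Add(71, Mul(72, I, Pow(5, Rational(1, 2))))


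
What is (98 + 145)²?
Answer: 59049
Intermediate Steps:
(98 + 145)² = 243² = 59049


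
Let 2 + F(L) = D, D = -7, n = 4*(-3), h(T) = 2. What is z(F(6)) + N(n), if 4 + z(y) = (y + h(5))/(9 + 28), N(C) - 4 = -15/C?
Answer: 157/148 ≈ 1.0608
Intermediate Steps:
n = -12
N(C) = 4 - 15/C
F(L) = -9 (F(L) = -2 - 7 = -9)
z(y) = -146/37 + y/37 (z(y) = -4 + (y + 2)/(9 + 28) = -4 + (2 + y)/37 = -4 + (2 + y)*(1/37) = -4 + (2/37 + y/37) = -146/37 + y/37)
z(F(6)) + N(n) = (-146/37 + (1/37)*(-9)) + (4 - 15/(-12)) = (-146/37 - 9/37) + (4 - 15*(-1/12)) = -155/37 + (4 + 5/4) = -155/37 + 21/4 = 157/148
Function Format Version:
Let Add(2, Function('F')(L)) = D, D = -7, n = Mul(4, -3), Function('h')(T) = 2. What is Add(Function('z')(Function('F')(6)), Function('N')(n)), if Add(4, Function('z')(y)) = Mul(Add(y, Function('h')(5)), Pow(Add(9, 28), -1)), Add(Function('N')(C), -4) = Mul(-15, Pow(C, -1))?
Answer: Rational(157, 148) ≈ 1.0608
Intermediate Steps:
n = -12
Function('N')(C) = Add(4, Mul(-15, Pow(C, -1)))
Function('F')(L) = -9 (Function('F')(L) = Add(-2, -7) = -9)
Function('z')(y) = Add(Rational(-146, 37), Mul(Rational(1, 37), y)) (Function('z')(y) = Add(-4, Mul(Add(y, 2), Pow(Add(9, 28), -1))) = Add(-4, Mul(Add(2, y), Pow(37, -1))) = Add(-4, Mul(Add(2, y), Rational(1, 37))) = Add(-4, Add(Rational(2, 37), Mul(Rational(1, 37), y))) = Add(Rational(-146, 37), Mul(Rational(1, 37), y)))
Add(Function('z')(Function('F')(6)), Function('N')(n)) = Add(Add(Rational(-146, 37), Mul(Rational(1, 37), -9)), Add(4, Mul(-15, Pow(-12, -1)))) = Add(Add(Rational(-146, 37), Rational(-9, 37)), Add(4, Mul(-15, Rational(-1, 12)))) = Add(Rational(-155, 37), Add(4, Rational(5, 4))) = Add(Rational(-155, 37), Rational(21, 4)) = Rational(157, 148)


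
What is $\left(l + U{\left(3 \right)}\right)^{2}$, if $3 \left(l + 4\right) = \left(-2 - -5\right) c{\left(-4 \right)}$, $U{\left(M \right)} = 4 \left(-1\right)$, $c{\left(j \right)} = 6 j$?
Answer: $1024$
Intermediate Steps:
$U{\left(M \right)} = -4$
$l = -28$ ($l = -4 + \frac{\left(-2 - -5\right) 6 \left(-4\right)}{3} = -4 + \frac{\left(-2 + 5\right) \left(-24\right)}{3} = -4 + \frac{3 \left(-24\right)}{3} = -4 + \frac{1}{3} \left(-72\right) = -4 - 24 = -28$)
$\left(l + U{\left(3 \right)}\right)^{2} = \left(-28 - 4\right)^{2} = \left(-32\right)^{2} = 1024$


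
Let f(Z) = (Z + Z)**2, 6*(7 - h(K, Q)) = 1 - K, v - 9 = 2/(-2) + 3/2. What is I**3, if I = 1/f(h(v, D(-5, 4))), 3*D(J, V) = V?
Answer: 46656/1061520150601 ≈ 4.3952e-8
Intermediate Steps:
D(J, V) = V/3
v = 19/2 (v = 9 + (2/(-2) + 3/2) = 9 + (2*(-1/2) + 3*(1/2)) = 9 + (-1 + 3/2) = 9 + 1/2 = 19/2 ≈ 9.5000)
h(K, Q) = 41/6 + K/6 (h(K, Q) = 7 - (1 - K)/6 = 7 + (-1/6 + K/6) = 41/6 + K/6)
f(Z) = 4*Z**2 (f(Z) = (2*Z)**2 = 4*Z**2)
I = 36/10201 (I = 1/(4*(41/6 + (1/6)*(19/2))**2) = 1/(4*(41/6 + 19/12)**2) = 1/(4*(101/12)**2) = 1/(4*(10201/144)) = 1/(10201/36) = 36/10201 ≈ 0.0035291)
I**3 = (36/10201)**3 = 46656/1061520150601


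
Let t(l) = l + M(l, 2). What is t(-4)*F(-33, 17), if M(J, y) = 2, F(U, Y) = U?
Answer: 66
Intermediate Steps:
t(l) = 2 + l (t(l) = l + 2 = 2 + l)
t(-4)*F(-33, 17) = (2 - 4)*(-33) = -2*(-33) = 66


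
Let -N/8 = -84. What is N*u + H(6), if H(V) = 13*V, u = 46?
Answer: 30990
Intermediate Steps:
N = 672 (N = -8*(-84) = 672)
N*u + H(6) = 672*46 + 13*6 = 30912 + 78 = 30990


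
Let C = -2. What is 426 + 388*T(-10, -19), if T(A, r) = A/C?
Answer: 2366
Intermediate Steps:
T(A, r) = -A/2 (T(A, r) = A/(-2) = A*(-½) = -A/2)
426 + 388*T(-10, -19) = 426 + 388*(-½*(-10)) = 426 + 388*5 = 426 + 1940 = 2366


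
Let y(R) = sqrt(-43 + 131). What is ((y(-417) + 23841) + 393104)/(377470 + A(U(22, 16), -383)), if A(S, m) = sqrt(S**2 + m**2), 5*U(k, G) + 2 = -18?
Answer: 31476845830/28496690839 - 83389*sqrt(146705)/28496690839 - 2*sqrt(3227510)/142483454195 + 150988*sqrt(22)/28496690839 ≈ 1.1035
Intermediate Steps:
U(k, G) = -4 (U(k, G) = -2/5 + (1/5)*(-18) = -2/5 - 18/5 = -4)
y(R) = 2*sqrt(22) (y(R) = sqrt(88) = 2*sqrt(22))
((y(-417) + 23841) + 393104)/(377470 + A(U(22, 16), -383)) = ((2*sqrt(22) + 23841) + 393104)/(377470 + sqrt((-4)**2 + (-383)**2)) = ((23841 + 2*sqrt(22)) + 393104)/(377470 + sqrt(16 + 146689)) = (416945 + 2*sqrt(22))/(377470 + sqrt(146705))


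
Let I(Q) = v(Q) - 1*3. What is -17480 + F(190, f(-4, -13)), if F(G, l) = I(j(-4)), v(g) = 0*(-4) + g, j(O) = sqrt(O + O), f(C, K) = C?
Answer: -17483 + 2*I*sqrt(2) ≈ -17483.0 + 2.8284*I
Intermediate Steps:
j(O) = sqrt(2)*sqrt(O) (j(O) = sqrt(2*O) = sqrt(2)*sqrt(O))
v(g) = g (v(g) = 0 + g = g)
I(Q) = -3 + Q (I(Q) = Q - 1*3 = Q - 3 = -3 + Q)
F(G, l) = -3 + 2*I*sqrt(2) (F(G, l) = -3 + sqrt(2)*sqrt(-4) = -3 + sqrt(2)*(2*I) = -3 + 2*I*sqrt(2))
-17480 + F(190, f(-4, -13)) = -17480 + (-3 + 2*I*sqrt(2)) = -17483 + 2*I*sqrt(2)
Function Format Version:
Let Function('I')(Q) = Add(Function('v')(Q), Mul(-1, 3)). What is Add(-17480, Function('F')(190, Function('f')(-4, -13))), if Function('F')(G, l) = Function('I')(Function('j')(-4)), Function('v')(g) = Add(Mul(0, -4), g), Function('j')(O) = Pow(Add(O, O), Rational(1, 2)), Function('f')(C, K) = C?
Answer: Add(-17483, Mul(2, I, Pow(2, Rational(1, 2)))) ≈ Add(-17483., Mul(2.8284, I))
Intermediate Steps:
Function('j')(O) = Mul(Pow(2, Rational(1, 2)), Pow(O, Rational(1, 2))) (Function('j')(O) = Pow(Mul(2, O), Rational(1, 2)) = Mul(Pow(2, Rational(1, 2)), Pow(O, Rational(1, 2))))
Function('v')(g) = g (Function('v')(g) = Add(0, g) = g)
Function('I')(Q) = Add(-3, Q) (Function('I')(Q) = Add(Q, Mul(-1, 3)) = Add(Q, -3) = Add(-3, Q))
Function('F')(G, l) = Add(-3, Mul(2, I, Pow(2, Rational(1, 2)))) (Function('F')(G, l) = Add(-3, Mul(Pow(2, Rational(1, 2)), Pow(-4, Rational(1, 2)))) = Add(-3, Mul(Pow(2, Rational(1, 2)), Mul(2, I))) = Add(-3, Mul(2, I, Pow(2, Rational(1, 2)))))
Add(-17480, Function('F')(190, Function('f')(-4, -13))) = Add(-17480, Add(-3, Mul(2, I, Pow(2, Rational(1, 2))))) = Add(-17483, Mul(2, I, Pow(2, Rational(1, 2))))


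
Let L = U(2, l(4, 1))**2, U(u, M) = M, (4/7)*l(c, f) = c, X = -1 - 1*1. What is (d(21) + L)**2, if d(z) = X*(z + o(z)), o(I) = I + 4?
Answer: 1849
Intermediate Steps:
X = -2 (X = -1 - 1 = -2)
o(I) = 4 + I
l(c, f) = 7*c/4
d(z) = -8 - 4*z (d(z) = -2*(z + (4 + z)) = -2*(4 + 2*z) = -8 - 4*z)
L = 49 (L = ((7/4)*4)**2 = 7**2 = 49)
(d(21) + L)**2 = ((-8 - 4*21) + 49)**2 = ((-8 - 84) + 49)**2 = (-92 + 49)**2 = (-43)**2 = 1849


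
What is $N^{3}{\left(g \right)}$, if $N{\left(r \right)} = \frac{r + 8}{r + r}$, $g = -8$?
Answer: $0$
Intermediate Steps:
$N{\left(r \right)} = \frac{8 + r}{2 r}$
$N^{3}{\left(g \right)} = \left(\frac{8 - 8}{2 \left(-8\right)}\right)^{3} = \left(\frac{1}{2} \left(- \frac{1}{8}\right) 0\right)^{3} = 0^{3} = 0$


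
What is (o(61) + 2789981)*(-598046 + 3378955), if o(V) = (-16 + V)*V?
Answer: 7766316867934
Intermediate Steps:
o(V) = V*(-16 + V)
(o(61) + 2789981)*(-598046 + 3378955) = (61*(-16 + 61) + 2789981)*(-598046 + 3378955) = (61*45 + 2789981)*2780909 = (2745 + 2789981)*2780909 = 2792726*2780909 = 7766316867934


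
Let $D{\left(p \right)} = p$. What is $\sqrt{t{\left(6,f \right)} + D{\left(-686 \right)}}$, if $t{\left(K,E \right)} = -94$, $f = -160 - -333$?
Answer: $2 i \sqrt{195} \approx 27.928 i$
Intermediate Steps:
$f = 173$ ($f = -160 + 333 = 173$)
$\sqrt{t{\left(6,f \right)} + D{\left(-686 \right)}} = \sqrt{-94 - 686} = \sqrt{-780} = 2 i \sqrt{195}$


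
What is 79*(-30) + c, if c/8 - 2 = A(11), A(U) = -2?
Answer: -2370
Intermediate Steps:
c = 0 (c = 16 + 8*(-2) = 16 - 16 = 0)
79*(-30) + c = 79*(-30) + 0 = -2370 + 0 = -2370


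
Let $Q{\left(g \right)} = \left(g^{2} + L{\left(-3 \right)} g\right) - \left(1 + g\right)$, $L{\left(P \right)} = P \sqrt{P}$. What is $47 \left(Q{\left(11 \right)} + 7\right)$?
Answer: $5452 - 1551 i \sqrt{3} \approx 5452.0 - 2686.4 i$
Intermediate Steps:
$L{\left(P \right)} = P^{\frac{3}{2}}$
$Q{\left(g \right)} = -1 + g^{2} - g - 3 i g \sqrt{3}$ ($Q{\left(g \right)} = \left(g^{2} + \left(-3\right)^{\frac{3}{2}} g\right) - \left(1 + g\right) = \left(g^{2} + - 3 i \sqrt{3} g\right) - \left(1 + g\right) = \left(g^{2} - 3 i g \sqrt{3}\right) - \left(1 + g\right) = -1 + g^{2} - g - 3 i g \sqrt{3}$)
$47 \left(Q{\left(11 \right)} + 7\right) = 47 \left(\left(-1 + 11^{2} - 11 - 3 i 11 \sqrt{3}\right) + 7\right) = 47 \left(\left(-1 + 121 - 11 - 33 i \sqrt{3}\right) + 7\right) = 47 \left(\left(109 - 33 i \sqrt{3}\right) + 7\right) = 47 \left(116 - 33 i \sqrt{3}\right) = 5452 - 1551 i \sqrt{3}$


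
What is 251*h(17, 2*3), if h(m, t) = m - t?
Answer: 2761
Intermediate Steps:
251*h(17, 2*3) = 251*(17 - 2*3) = 251*(17 - 1*6) = 251*(17 - 6) = 251*11 = 2761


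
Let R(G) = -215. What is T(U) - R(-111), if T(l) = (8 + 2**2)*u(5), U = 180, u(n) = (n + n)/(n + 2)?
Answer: 1625/7 ≈ 232.14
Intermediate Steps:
u(n) = 2*n/(2 + n) (u(n) = (2*n)/(2 + n) = 2*n/(2 + n))
T(l) = 120/7 (T(l) = (8 + 2**2)*(2*5/(2 + 5)) = (8 + 4)*(2*5/7) = 12*(2*5*(1/7)) = 12*(10/7) = 120/7)
T(U) - R(-111) = 120/7 - 1*(-215) = 120/7 + 215 = 1625/7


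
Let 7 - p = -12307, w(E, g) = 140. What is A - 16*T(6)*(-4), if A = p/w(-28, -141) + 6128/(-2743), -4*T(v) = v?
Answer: -1973269/192010 ≈ -10.277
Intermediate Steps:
T(v) = -v/4
p = 12314 (p = 7 - 1*(-12307) = 7 + 12307 = 12314)
A = 16459691/192010 (A = 12314/140 + 6128/(-2743) = 12314*(1/140) + 6128*(-1/2743) = 6157/70 - 6128/2743 = 16459691/192010 ≈ 85.723)
A - 16*T(6)*(-4) = 16459691/192010 - (-4)*6*(-4) = 16459691/192010 - 16*(-3/2)*(-4) = 16459691/192010 + 24*(-4) = 16459691/192010 - 96 = -1973269/192010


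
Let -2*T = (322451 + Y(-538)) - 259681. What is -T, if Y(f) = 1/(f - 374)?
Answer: 57246239/1824 ≈ 31385.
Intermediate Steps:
Y(f) = 1/(-374 + f)
T = -57246239/1824 (T = -((322451 + 1/(-374 - 538)) - 259681)/2 = -((322451 + 1/(-912)) - 259681)/2 = -((322451 - 1/912) - 259681)/2 = -(294075311/912 - 259681)/2 = -½*57246239/912 = -57246239/1824 ≈ -31385.)
-T = -1*(-57246239/1824) = 57246239/1824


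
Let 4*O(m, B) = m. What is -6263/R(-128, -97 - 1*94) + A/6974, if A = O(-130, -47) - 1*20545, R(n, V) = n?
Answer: 20522121/446336 ≈ 45.979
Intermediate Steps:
O(m, B) = m/4
A = -41155/2 (A = (¼)*(-130) - 1*20545 = -65/2 - 20545 = -41155/2 ≈ -20578.)
-6263/R(-128, -97 - 1*94) + A/6974 = -6263/(-128) - 41155/2/6974 = -6263*(-1/128) - 41155/2*1/6974 = 6263/128 - 41155/13948 = 20522121/446336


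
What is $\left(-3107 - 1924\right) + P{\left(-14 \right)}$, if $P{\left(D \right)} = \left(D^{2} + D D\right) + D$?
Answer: $-4653$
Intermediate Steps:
$P{\left(D \right)} = D + 2 D^{2}$ ($P{\left(D \right)} = \left(D^{2} + D^{2}\right) + D = 2 D^{2} + D = D + 2 D^{2}$)
$\left(-3107 - 1924\right) + P{\left(-14 \right)} = \left(-3107 - 1924\right) - 14 \left(1 + 2 \left(-14\right)\right) = -5031 - 14 \left(1 - 28\right) = -5031 - -378 = -5031 + 378 = -4653$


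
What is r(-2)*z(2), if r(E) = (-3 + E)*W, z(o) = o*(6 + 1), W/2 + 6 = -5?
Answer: 1540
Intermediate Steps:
W = -22 (W = -12 + 2*(-5) = -12 - 10 = -22)
z(o) = 7*o (z(o) = o*7 = 7*o)
r(E) = 66 - 22*E (r(E) = (-3 + E)*(-22) = 66 - 22*E)
r(-2)*z(2) = (66 - 22*(-2))*(7*2) = (66 + 44)*14 = 110*14 = 1540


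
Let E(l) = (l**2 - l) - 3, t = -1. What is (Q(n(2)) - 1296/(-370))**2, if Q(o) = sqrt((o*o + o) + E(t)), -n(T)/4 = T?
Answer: 2302279/34225 + 1296*sqrt(55)/185 ≈ 119.22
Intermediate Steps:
n(T) = -4*T
E(l) = -3 + l**2 - l
Q(o) = sqrt(-1 + o + o**2) (Q(o) = sqrt((o*o + o) + (-3 + (-1)**2 - 1*(-1))) = sqrt((o**2 + o) + (-3 + 1 + 1)) = sqrt((o + o**2) - 1) = sqrt(-1 + o + o**2))
(Q(n(2)) - 1296/(-370))**2 = (sqrt(-1 - 4*2 + (-4*2)**2) - 1296/(-370))**2 = (sqrt(-1 - 8 + (-8)**2) - 1296*(-1/370))**2 = (sqrt(-1 - 8 + 64) + 648/185)**2 = (sqrt(55) + 648/185)**2 = (648/185 + sqrt(55))**2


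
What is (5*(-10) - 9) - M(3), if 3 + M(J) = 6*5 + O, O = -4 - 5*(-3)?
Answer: -97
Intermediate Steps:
O = 11 (O = -4 + 15 = 11)
M(J) = 38 (M(J) = -3 + (6*5 + 11) = -3 + (30 + 11) = -3 + 41 = 38)
(5*(-10) - 9) - M(3) = (5*(-10) - 9) - 1*38 = (-50 - 9) - 38 = -59 - 38 = -97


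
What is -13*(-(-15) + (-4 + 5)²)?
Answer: -208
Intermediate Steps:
-13*(-(-15) + (-4 + 5)²) = -13*(-3*(-5) + 1²) = -13*(15 + 1) = -13*16 = -208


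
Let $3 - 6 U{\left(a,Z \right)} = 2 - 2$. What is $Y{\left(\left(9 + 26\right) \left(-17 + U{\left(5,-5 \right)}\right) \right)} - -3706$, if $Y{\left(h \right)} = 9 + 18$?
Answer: $3733$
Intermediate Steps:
$U{\left(a,Z \right)} = \frac{1}{2}$ ($U{\left(a,Z \right)} = \frac{1}{2} - \frac{2 - 2}{6} = \frac{1}{2} - 0 = \frac{1}{2} + 0 = \frac{1}{2}$)
$Y{\left(h \right)} = 27$
$Y{\left(\left(9 + 26\right) \left(-17 + U{\left(5,-5 \right)}\right) \right)} - -3706 = 27 - -3706 = 27 + 3706 = 3733$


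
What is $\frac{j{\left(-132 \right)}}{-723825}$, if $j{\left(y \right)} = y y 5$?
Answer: $- \frac{1936}{16085} \approx -0.12036$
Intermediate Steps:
$j{\left(y \right)} = 5 y^{2}$ ($j{\left(y \right)} = y 5 y = 5 y^{2}$)
$\frac{j{\left(-132 \right)}}{-723825} = \frac{5 \left(-132\right)^{2}}{-723825} = 5 \cdot 17424 \left(- \frac{1}{723825}\right) = 87120 \left(- \frac{1}{723825}\right) = - \frac{1936}{16085}$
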